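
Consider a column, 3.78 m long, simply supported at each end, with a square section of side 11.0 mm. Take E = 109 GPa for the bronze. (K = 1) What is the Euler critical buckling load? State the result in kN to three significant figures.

I = a⁴/12 = 11.0⁴/12 = 1.220×10^3 mm⁴
I = 1.220×10^3 mm⁴ = 1.220×10^-9 m⁴
Effective length L_e = K·L = 1 × 3.78 = 3.780 m
P_cr = π²EI / L_e² = π² × 109×10⁹ × 1.220×10^-9 / 3.780² = 91.86 N

P_cr ≈ 0.0919 kN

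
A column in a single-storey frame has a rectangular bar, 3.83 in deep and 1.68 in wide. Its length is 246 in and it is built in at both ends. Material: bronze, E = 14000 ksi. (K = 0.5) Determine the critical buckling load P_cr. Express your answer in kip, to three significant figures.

Buckling occurs about the weak axis: I_min = h·b³/12 with b = 1.68 in (the shorter side).
I_min = 3.83×1.68³/12 = 1.513 in⁴
Effective length L_e = K·L = 0.5 × 246 = 123.0 in
P_cr = π²EI / L_e² = π² × 14000×10³ × 1.513 / 123.0² = 1.382×10^4 lb

P_cr ≈ 13.8 kip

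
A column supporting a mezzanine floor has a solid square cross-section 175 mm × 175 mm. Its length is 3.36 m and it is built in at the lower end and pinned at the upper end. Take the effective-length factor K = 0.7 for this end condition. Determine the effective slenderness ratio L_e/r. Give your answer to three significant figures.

λ ≈ 46.6

For a square r = a/√12 = 175/√12 = 50.52 mm
L_e = K·L = 0.7 × 3.36 m = 2.352 m = 2352.0 mm
λ = L_e / r_min = 2352.0 / 50.52 = 46.6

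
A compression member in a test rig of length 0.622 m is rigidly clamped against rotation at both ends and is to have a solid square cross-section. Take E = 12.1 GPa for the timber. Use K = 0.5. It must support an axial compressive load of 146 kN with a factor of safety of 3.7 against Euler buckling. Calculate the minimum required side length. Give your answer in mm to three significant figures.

a ≈ 47.9 mm

Required P_cr = n·P = 3.7 × 146 = 540.2 kN
L_e = K·L = 0.5 × 0.622 = 0.3110 m
Required I = P_cr·L_e²/(π²E) = 5.402×10^5 × 0.3110² / (π² × 1.21×10^10) = 4.375×10^-7 m⁴
I_req = 4.375×10^5 mm⁴
Solid square: I = a⁴/12  ⇒  a = (12I)^(1/4) = (12×4.375×10^5)^(1/4) = 47.9 mm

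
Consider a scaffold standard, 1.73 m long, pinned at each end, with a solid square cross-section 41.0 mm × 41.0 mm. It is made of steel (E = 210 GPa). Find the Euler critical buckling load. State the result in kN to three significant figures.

P_cr ≈ 163 kN

I = a⁴/12 = 41.0⁴/12 = 2.355×10^5 mm⁴
I = 2.355×10^5 mm⁴ = 2.355×10^-7 m⁴
Effective length L_e = K·L = 1 × 1.73 = 1.730 m
P_cr = π²EI / L_e² = π² × 210×10⁹ × 2.355×10^-7 / 1.730² = 1.631×10^5 N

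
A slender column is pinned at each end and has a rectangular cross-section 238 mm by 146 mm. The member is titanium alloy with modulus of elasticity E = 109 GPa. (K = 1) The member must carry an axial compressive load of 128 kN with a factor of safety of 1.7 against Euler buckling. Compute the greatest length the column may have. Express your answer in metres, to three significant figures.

Buckling occurs about the weak axis: I_min = h·b³/12 with b = 146 mm (the shorter side).
I_min = 238×146³/12 = 6.172×10^7 mm⁴
I = 6.172×10^-5 m⁴
Required critical load P_cr = n·P = 1.7 × 128 = 217.6 kN = 2.176×10^5 N
From P_cr = π²EI/(K·L)²:  L = (1/K)·√(π²EI/P_cr) = (1/1)·√(π²×1.09×10^11×6.172×10^-5/2.176×10^5)
L = 17.5 m

L_max ≈ 17.5 m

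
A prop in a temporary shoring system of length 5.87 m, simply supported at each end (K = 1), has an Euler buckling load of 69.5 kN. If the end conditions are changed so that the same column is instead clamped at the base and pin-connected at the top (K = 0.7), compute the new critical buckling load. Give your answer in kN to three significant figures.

P_cr ≈ 142 kN

P_cr ∝ 1/K², so P_cr,new = P_cr,old × (K_old/K_new)² = 69.5 × (1/0.7)²
= 69.5 × 2.041 = 142 kN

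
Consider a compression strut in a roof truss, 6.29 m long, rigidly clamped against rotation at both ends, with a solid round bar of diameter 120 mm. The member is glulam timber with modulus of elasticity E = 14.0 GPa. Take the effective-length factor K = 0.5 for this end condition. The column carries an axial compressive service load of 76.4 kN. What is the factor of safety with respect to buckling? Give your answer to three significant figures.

I = πd⁴/64 = π×120⁴/64 = 1.018×10^7 mm⁴
I = 1.018×10^7 mm⁴ = 1.018×10^-5 m⁴
Effective length L_e = K·L = 0.5 × 6.29 = 3.145 m
P_cr = π²EI / L_e² = π² × 14.0×10⁹ × 1.018×10^-5 / 3.145² = 1.422×10^5 N
Factor of safety n = P_cr / P = 142.19 / 76.4 = 1.86

n ≈ 1.86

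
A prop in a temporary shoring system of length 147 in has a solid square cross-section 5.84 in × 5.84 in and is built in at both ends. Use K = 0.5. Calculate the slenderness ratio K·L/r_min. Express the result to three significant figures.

For a square r = a/√12 = 5.84/√12 = 1.686 in
L_e = K·L = 0.5 × 147 = 73.50 in
λ = L_e / r_min = 73.500 / 1.686 = 43.6

λ ≈ 43.6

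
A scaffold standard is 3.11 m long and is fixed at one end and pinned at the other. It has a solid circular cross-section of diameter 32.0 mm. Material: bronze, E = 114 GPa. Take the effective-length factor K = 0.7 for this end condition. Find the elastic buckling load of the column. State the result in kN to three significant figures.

I = πd⁴/64 = π×32.0⁴/64 = 5.147×10^4 mm⁴
I = 5.147×10^4 mm⁴ = 5.147×10^-8 m⁴
Effective length L_e = K·L = 0.7 × 3.11 = 2.177 m
P_cr = π²EI / L_e² = π² × 114×10⁹ × 5.147×10^-8 / 2.177² = 1.222×10^4 N

P_cr ≈ 12.2 kN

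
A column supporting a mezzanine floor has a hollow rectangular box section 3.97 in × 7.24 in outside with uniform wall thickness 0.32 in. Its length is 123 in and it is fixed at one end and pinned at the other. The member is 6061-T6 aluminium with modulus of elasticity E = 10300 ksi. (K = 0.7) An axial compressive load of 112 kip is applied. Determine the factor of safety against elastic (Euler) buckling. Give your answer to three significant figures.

Inner dimensions: h_i = 7.24 − 2×0.32 = 6.600 in, b_i = 3.97 − 2×0.32 = 3.330 in
Weak-axis I_min = (h_o·b_o³ − h_i·b_i³)/12 with b_o = 3.97, b_i = 3.330 in (shorter outer/inner sides).
I_min = (7.24×3.97³ − 6.600×3.330³)/12 = 17.44 in⁴
Effective length L_e = K·L = 0.7 × 123 = 86.10 in
P_cr = π²EI / L_e² = π² × 10300×10³ × 17.44 / 86.10² = 2.392×10^5 lb
Factor of safety n = P_cr / P = 239.18 / 112 = 2.14

n ≈ 2.14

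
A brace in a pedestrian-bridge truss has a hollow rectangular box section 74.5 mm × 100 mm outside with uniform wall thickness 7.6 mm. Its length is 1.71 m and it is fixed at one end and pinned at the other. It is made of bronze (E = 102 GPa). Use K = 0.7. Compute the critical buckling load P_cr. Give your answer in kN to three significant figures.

Inner dimensions: h_i = 100 − 2×7.6 = 84.80 mm, b_i = 74.5 − 2×7.6 = 59.30 mm
Weak-axis I_min = (h_o·b_o³ − h_i·b_i³)/12 with b_o = 74.5, b_i = 59.30 mm (shorter outer/inner sides).
I_min = (100×74.5³ − 84.80×59.30³)/12 = 1.972×10^6 mm⁴
I = 1.972×10^6 mm⁴ = 1.972×10^-6 m⁴
Effective length L_e = K·L = 0.7 × 1.71 = 1.197 m
P_cr = π²EI / L_e² = π² × 102×10⁹ × 1.972×10^-6 / 1.197² = 1.386×10^6 N

P_cr ≈ 1390 kN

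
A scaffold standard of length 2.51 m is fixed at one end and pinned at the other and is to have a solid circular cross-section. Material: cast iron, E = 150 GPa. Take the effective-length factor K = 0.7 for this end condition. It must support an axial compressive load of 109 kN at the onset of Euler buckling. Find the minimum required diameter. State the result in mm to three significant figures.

L_e = K·L = 0.7 × 2.51 = 1.757 m
Required I = P_cr·L_e²/(π²E) = 1.090×10^5 × 1.757² / (π² × 1.50×10^11) = 2.273×10^-7 m⁴
I_req = 2.273×10^5 mm⁴
Solid circle: I = πd⁴/64  ⇒  d = (64I/π)^(1/4) = (64×2.273×10^5/π)^(1/4) = 46.4 mm

d ≈ 46.4 mm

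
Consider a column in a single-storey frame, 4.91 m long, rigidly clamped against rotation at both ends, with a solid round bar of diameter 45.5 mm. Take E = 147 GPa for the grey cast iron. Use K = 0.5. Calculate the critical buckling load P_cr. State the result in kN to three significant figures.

I = πd⁴/64 = π×45.5⁴/64 = 2.104×10^5 mm⁴
I = 2.104×10^5 mm⁴ = 2.104×10^-7 m⁴
Effective length L_e = K·L = 0.5 × 4.91 = 2.455 m
P_cr = π²EI / L_e² = π² × 147×10⁹ × 2.104×10^-7 / 2.455² = 5.064×10^4 N

P_cr ≈ 50.6 kN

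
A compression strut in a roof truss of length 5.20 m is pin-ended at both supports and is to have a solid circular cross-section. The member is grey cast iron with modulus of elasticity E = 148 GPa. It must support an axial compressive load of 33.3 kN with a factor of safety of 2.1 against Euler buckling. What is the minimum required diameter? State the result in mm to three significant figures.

Required P_cr = n·P = 2.1 × 33.3 = 69.93 kN
L_e = K·L = 1 × 5.20 = 5.200 m
Required I = P_cr·L_e²/(π²E) = 6.993×10^4 × 5.200² / (π² × 1.48×10^11) = 1.295×10^-6 m⁴
I_req = 1.295×10^6 mm⁴
Solid circle: I = πd⁴/64  ⇒  d = (64I/π)^(1/4) = (64×1.295×10^6/π)^(1/4) = 71.7 mm

d ≈ 71.7 mm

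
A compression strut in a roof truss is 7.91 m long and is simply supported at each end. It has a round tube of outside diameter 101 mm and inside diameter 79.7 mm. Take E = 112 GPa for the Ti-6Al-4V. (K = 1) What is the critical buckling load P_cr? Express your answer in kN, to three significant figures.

d_o = 101 mm, d_i = 79.7 mm
I = π(d_o⁴ − d_i⁴)/64 = π(101⁴ − 79.70⁴)/64 = 3.127×10^6 mm⁴
I = 3.127×10^6 mm⁴ = 3.127×10^-6 m⁴
Effective length L_e = K·L = 1 × 7.91 = 7.910 m
P_cr = π²EI / L_e² = π² × 112×10⁹ × 3.127×10^-6 / 7.910² = 5.525×10^4 N

P_cr ≈ 55.3 kN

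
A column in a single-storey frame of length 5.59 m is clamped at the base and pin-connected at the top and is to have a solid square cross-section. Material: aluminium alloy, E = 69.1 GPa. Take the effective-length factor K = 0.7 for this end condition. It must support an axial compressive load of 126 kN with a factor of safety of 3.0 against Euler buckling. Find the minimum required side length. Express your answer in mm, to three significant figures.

Required P_cr = n·P = 3.0 × 126 = 378.0 kN
L_e = K·L = 0.7 × 5.59 = 3.913 m
Required I = P_cr·L_e²/(π²E) = 3.780×10^5 × 3.913² / (π² × 6.91×10^10) = 8.487×10^-6 m⁴
I_req = 8.487×10^6 mm⁴
Solid square: I = a⁴/12  ⇒  a = (12I)^(1/4) = (12×8.487×10^6)^(1/4) = 100 mm

a ≈ 100 mm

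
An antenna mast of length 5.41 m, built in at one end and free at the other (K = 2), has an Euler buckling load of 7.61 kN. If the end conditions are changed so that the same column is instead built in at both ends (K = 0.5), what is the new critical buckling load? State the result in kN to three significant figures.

P_cr ∝ 1/K², so P_cr,new = P_cr,old × (K_old/K_new)² = 7.61 × (2/0.5)²
= 7.61 × 16.00 = 122 kN

P_cr ≈ 122 kN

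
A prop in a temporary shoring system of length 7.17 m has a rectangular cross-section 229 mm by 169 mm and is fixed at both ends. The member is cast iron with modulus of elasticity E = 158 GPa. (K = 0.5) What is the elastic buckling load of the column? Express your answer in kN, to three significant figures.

Buckling occurs about the weak axis: I_min = h·b³/12 with b = 169 mm (the shorter side).
I_min = 229×169³/12 = 9.211×10^7 mm⁴
I = 9.211×10^7 mm⁴ = 9.211×10^-5 m⁴
Effective length L_e = K·L = 0.5 × 7.17 = 3.585 m
P_cr = π²EI / L_e² = π² × 158×10⁹ × 9.211×10^-5 / 3.585² = 1.118×10^7 N

P_cr ≈ 11200 kN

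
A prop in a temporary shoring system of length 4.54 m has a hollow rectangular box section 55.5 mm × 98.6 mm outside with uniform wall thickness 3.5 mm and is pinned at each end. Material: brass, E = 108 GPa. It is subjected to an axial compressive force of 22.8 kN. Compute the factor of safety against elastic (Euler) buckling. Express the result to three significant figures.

n ≈ 1.21

Inner dimensions: h_i = 98.6 − 2×3.5 = 91.60 mm, b_i = 55.5 − 2×3.5 = 48.50 mm
Weak-axis I_min = (h_o·b_o³ − h_i·b_i³)/12 with b_o = 55.5, b_i = 48.50 mm (shorter outer/inner sides).
I_min = (98.6×55.5³ − 91.60×48.50³)/12 = 5.338×10^5 mm⁴
I = 5.338×10^5 mm⁴ = 5.338×10^-7 m⁴
Effective length L_e = K·L = 1 × 4.54 = 4.540 m
P_cr = π²EI / L_e² = π² × 108×10⁹ × 5.338×10^-7 / 4.540² = 2.761×10^4 N
Factor of safety n = P_cr / P = 27.607 / 22.8 = 1.21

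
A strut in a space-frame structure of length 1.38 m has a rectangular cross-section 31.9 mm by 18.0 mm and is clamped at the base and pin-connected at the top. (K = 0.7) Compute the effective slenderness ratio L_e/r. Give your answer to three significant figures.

Buckling occurs about the weak axis: I_min = h·b³/12 with b = 18.0 mm (the shorter side).
I_min = 31.9×18.0³/12 = 1.550×10^4 mm⁴
A = 574.2 mm²;  r_min = √(I/A) = √(1.550×10^4/574.2) = 5.196 mm
L_e = K·L = 0.7 × 1.38 m = 0.9660 m = 966.00 mm
λ = L_e / r_min = 966.00 / 5.196 = 186

λ ≈ 186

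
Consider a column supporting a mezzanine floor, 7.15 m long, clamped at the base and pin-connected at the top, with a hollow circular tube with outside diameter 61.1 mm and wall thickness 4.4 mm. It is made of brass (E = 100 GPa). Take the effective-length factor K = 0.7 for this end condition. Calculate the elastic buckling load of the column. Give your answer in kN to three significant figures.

P_cr ≈ 12.5 kN

Inner diameter d_i = 61.1 − 2×4.4 = 52.30 mm
I = π(d_o⁴ − d_i⁴)/64 = π(61.1⁴ − 52.30⁴)/64 = 3.169×10^5 mm⁴
I = 3.169×10^5 mm⁴ = 3.169×10^-7 m⁴
Effective length L_e = K·L = 0.7 × 7.15 = 5.005 m
P_cr = π²EI / L_e² = π² × 100×10⁹ × 3.169×10^-7 / 5.005² = 1.248×10^4 N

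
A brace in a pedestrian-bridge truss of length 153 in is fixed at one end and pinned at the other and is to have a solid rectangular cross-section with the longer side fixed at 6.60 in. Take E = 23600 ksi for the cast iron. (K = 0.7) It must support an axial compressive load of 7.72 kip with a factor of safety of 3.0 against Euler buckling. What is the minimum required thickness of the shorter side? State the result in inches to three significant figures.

Required P_cr = n·P = 3.0 × 7.72 = 23.16 kip
L_e = K·L = 0.7 × 153 = 107.1 in
Required I = P_cr·L_e²/(π²E) = 2.316×10^4 × 107.1² / (π² × 2.36×10^7) = 1.141 in⁴
Rectangle, weak axis: I_min = h·b³/12 with h = 6.60 in fixed  ⇒  b = (12I/h)^(1/3) = 1.28 in

b ≈ 1.28 in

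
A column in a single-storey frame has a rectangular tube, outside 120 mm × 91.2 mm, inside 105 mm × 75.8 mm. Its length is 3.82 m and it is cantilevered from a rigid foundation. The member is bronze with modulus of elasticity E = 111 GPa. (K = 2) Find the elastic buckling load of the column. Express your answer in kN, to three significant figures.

P_cr ≈ 70.8 kN

Weak-axis I_min = (h_o·b_o³ − h_i·b_i³)/12 with b_o = 91.2, b_i = 75.80 mm (shorter outer/inner sides).
I_min = (120×91.2³ − 105.0×75.80³)/12 = 3.775×10^6 mm⁴
I = 3.775×10^6 mm⁴ = 3.775×10^-6 m⁴
Effective length L_e = K·L = 2 × 3.82 = 7.640 m
P_cr = π²EI / L_e² = π² × 111×10⁹ × 3.775×10^-6 / 7.640² = 7.085×10^4 N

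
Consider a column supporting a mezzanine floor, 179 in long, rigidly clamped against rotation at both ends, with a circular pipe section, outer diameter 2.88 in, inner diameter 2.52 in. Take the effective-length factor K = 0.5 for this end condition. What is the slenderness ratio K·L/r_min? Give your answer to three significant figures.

d_o = 2.88 in, d_i = 2.52 in
I = π(d_o⁴ − d_i⁴)/64 = π(2.88⁴ − 2.520⁴)/64 = 1.397 in⁴
A = 1.527 in²;  r_min = √(I/A) = √(1.397/1.527) = 0.9567 in
L_e = K·L = 0.5 × 179 = 89.50 in
λ = L_e / r_min = 89.500 / 0.9567 = 93.5

λ ≈ 93.5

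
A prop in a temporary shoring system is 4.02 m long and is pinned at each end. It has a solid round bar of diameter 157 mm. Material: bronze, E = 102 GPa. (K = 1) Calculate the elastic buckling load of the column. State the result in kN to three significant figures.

P_cr ≈ 1860 kN

I = πd⁴/64 = π×157⁴/64 = 2.982×10^7 mm⁴
I = 2.982×10^7 mm⁴ = 2.982×10^-5 m⁴
Effective length L_e = K·L = 1 × 4.02 = 4.020 m
P_cr = π²EI / L_e² = π² × 102×10⁹ × 2.982×10^-5 / 4.020² = 1.858×10^6 N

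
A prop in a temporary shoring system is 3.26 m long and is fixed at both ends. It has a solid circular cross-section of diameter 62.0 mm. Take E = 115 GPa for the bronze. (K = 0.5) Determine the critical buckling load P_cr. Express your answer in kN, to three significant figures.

P_cr ≈ 310 kN

I = πd⁴/64 = π×62.0⁴/64 = 7.253×10^5 mm⁴
I = 7.253×10^5 mm⁴ = 7.253×10^-7 m⁴
Effective length L_e = K·L = 0.5 × 3.26 = 1.630 m
P_cr = π²EI / L_e² = π² × 115×10⁹ × 7.253×10^-7 / 1.630² = 3.099×10^5 N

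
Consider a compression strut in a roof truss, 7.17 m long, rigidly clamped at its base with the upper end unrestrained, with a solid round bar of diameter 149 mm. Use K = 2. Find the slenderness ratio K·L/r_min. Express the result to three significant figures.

I = πd⁴/64 = π×149⁴/64 = 2.419×10^7 mm⁴
A = 1.744×10^4 mm²;  r_min = √(I/A) = √(2.419×10^7/1.744×10^4) = 37.25 mm
L_e = K·L = 2 × 7.17 m = 14.34 m = 14340 mm
λ = L_e / r_min = 14340 / 37.25 = 385

λ ≈ 385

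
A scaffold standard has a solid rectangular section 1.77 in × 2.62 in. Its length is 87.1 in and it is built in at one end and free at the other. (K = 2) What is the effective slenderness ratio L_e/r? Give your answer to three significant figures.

Buckling occurs about the weak axis: I_min = h·b³/12 with b = 1.77 in (the shorter side).
I_min = 2.62×1.77³/12 = 1.211 in⁴
A = 4.637 in²;  r_min = √(I/A) = √(1.211/4.637) = 0.5110 in
L_e = K·L = 2 × 87.1 = 174.2 in
λ = L_e / r_min = 174.20 / 0.5110 = 341

λ ≈ 341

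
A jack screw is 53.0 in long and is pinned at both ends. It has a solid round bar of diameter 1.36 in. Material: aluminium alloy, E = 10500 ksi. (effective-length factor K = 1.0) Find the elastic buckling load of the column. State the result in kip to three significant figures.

P_cr ≈ 6.20 kip

I = πd⁴/64 = π×1.36⁴/64 = 0.1679 in⁴
Effective length L_e = K·L = 1 × 53.0 = 53.00 in
P_cr = π²EI / L_e² = π² × 10500×10³ × 0.1679 / 53.00² = 6.195×10^3 lb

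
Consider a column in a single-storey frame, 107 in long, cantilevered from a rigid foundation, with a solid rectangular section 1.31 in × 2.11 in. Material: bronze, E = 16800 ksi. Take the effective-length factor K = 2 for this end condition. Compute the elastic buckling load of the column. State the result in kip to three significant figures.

P_cr ≈ 1.43 kip

Buckling occurs about the weak axis: I_min = h·b³/12 with b = 1.31 in (the shorter side).
I_min = 2.11×1.31³/12 = 0.3953 in⁴
Effective length L_e = K·L = 2 × 107 = 214.0 in
P_cr = π²EI / L_e² = π² × 16800×10³ × 0.3953 / 214.0² = 1.431×10^3 lb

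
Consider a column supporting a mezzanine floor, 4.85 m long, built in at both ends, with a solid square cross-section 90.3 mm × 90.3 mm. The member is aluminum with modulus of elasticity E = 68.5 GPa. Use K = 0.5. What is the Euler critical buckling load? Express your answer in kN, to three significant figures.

P_cr ≈ 637 kN

I = a⁴/12 = 90.3⁴/12 = 5.541×10^6 mm⁴
I = 5.541×10^6 mm⁴ = 5.541×10^-6 m⁴
Effective length L_e = K·L = 0.5 × 4.85 = 2.425 m
P_cr = π²EI / L_e² = π² × 68.5×10⁹ × 5.541×10^-6 / 2.425² = 6.370×10^5 N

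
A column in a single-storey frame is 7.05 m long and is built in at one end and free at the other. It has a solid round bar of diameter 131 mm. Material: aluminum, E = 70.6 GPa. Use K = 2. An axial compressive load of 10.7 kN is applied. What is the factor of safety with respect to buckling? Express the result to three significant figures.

I = πd⁴/64 = π×131⁴/64 = 1.446×10^7 mm⁴
I = 1.446×10^7 mm⁴ = 1.446×10^-5 m⁴
Effective length L_e = K·L = 2 × 7.05 = 14.10 m
P_cr = π²EI / L_e² = π² × 70.6×10⁹ × 1.446×10^-5 / 14.10² = 5.067×10^4 N
Factor of safety n = P_cr / P = 50.667 / 10.7 = 4.74

n ≈ 4.74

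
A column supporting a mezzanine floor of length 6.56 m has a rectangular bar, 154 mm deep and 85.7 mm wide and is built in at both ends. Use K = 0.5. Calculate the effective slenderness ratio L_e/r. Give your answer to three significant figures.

λ ≈ 133

For a rectangle r_min = b/√12 = 85.7/√12 = 24.74 mm
L_e = K·L = 0.5 × 6.56 m = 3.280 m = 3280.0 mm
λ = L_e / r_min = 3280.0 / 24.74 = 133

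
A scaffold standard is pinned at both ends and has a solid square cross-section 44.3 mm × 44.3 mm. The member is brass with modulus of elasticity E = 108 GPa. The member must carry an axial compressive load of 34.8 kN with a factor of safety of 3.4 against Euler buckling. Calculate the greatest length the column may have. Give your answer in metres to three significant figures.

I = a⁴/12 = 44.3⁴/12 = 3.209×10^5 mm⁴
I = 3.209×10^-7 m⁴
Required critical load P_cr = n·P = 3.4 × 34.8 = 118.3 kN = 1.183×10^5 N
From P_cr = π²EI/(K·L)²:  L = (1/K)·√(π²EI/P_cr) = (1/1)·√(π²×1.08×10^11×3.209×10^-7/1.183×10^5)
L = 1.70 m

L_max ≈ 1.70 m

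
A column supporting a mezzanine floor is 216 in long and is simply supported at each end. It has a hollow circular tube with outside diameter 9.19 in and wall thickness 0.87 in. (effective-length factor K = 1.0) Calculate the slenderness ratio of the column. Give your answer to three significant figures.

Inner diameter d_i = 9.19 − 2×0.87 = 7.450 in
I = π(d_o⁴ − d_i⁴)/64 = π(9.19⁴ − 7.450⁴)/64 = 198.9 in⁴
A = 22.74 in²;  r_min = √(I/A) = √(198.9/22.74) = 2.958 in
L_e = K·L = 1 × 216 = 216.0 in
λ = L_e / r_min = 216.00 / 2.958 = 73.0

λ ≈ 73.0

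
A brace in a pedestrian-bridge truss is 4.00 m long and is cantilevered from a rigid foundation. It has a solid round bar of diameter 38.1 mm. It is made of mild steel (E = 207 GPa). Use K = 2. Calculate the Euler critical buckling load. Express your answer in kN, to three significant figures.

I = πd⁴/64 = π×38.1⁴/64 = 1.034×10^5 mm⁴
I = 1.034×10^5 mm⁴ = 1.034×10^-7 m⁴
Effective length L_e = K·L = 2 × 4.00 = 8.000 m
P_cr = π²EI / L_e² = π² × 207×10⁹ × 1.034×10^-7 / 8.000² = 3.302×10^3 N

P_cr ≈ 3.30 kN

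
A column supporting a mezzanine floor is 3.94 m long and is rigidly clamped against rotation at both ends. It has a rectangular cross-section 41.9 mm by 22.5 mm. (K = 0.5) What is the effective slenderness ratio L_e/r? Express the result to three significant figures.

λ ≈ 303

Buckling occurs about the weak axis: I_min = h·b³/12 with b = 22.5 mm (the shorter side).
I_min = 41.9×22.5³/12 = 3.977×10^4 mm⁴
A = 942.8 mm²;  r_min = √(I/A) = √(3.977×10^4/942.8) = 6.495 mm
L_e = K·L = 0.5 × 3.94 m = 1.970 m = 1970.0 mm
λ = L_e / r_min = 1970.0 / 6.495 = 303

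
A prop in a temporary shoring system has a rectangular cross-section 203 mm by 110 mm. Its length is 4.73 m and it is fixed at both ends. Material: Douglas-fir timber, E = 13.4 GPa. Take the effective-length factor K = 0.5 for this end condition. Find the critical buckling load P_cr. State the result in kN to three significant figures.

P_cr ≈ 532 kN

Buckling occurs about the weak axis: I_min = h·b³/12 with b = 110 mm (the shorter side).
I_min = 203×110³/12 = 2.252×10^7 mm⁴
I = 2.252×10^7 mm⁴ = 2.252×10^-5 m⁴
Effective length L_e = K·L = 0.5 × 4.73 = 2.365 m
P_cr = π²EI / L_e² = π² × 13.4×10⁹ × 2.252×10^-5 / 2.365² = 5.324×10^5 N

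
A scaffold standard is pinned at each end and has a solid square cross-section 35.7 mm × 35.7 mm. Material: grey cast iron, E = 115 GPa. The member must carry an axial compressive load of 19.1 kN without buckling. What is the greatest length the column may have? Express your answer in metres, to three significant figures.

I = a⁴/12 = 35.7⁴/12 = 1.354×10^5 mm⁴
I = 1.354×10^-7 m⁴
At the buckling limit P_cr = P = 1.910×10^4 N
From P_cr = π²EI/(K·L)²:  L = (1/K)·√(π²EI/P_cr) = (1/1)·√(π²×1.15×10^11×1.354×10^-7/1.910×10^4)
L = 2.84 m

L_max ≈ 2.84 m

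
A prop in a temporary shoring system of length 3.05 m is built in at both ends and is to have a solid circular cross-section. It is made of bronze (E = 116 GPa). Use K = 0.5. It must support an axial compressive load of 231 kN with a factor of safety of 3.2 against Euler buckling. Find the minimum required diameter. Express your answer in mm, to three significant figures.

Required P_cr = n·P = 3.2 × 231 = 739.2 kN
L_e = K·L = 0.5 × 3.05 = 1.525 m
Required I = P_cr·L_e²/(π²E) = 7.392×10^5 × 1.525² / (π² × 1.16×10^11) = 1.502×10^-6 m⁴
I_req = 1.502×10^6 mm⁴
Solid circle: I = πd⁴/64  ⇒  d = (64I/π)^(1/4) = (64×1.502×10^6/π)^(1/4) = 74.4 mm

d ≈ 74.4 mm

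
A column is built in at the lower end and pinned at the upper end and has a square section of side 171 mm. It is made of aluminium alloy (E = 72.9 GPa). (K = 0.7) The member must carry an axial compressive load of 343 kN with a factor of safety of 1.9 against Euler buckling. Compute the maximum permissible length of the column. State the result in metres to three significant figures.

I = a⁴/12 = 171⁴/12 = 7.125×10^7 mm⁴
I = 7.125×10^-5 m⁴
Required critical load P_cr = n·P = 1.9 × 343 = 651.7 kN = 6.517×10^5 N
From P_cr = π²EI/(K·L)²:  L = (1/K)·√(π²EI/P_cr) = (1/0.7)·√(π²×7.29×10^10×7.125×10^-5/6.517×10^5)
L = 12.7 m

L_max ≈ 12.7 m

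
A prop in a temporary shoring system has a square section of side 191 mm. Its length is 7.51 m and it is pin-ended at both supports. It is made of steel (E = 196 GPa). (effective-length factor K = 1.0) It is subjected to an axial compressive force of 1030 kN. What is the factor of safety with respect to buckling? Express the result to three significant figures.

I = a⁴/12 = 191⁴/12 = 1.109×10^8 mm⁴
I = 1.109×10^8 mm⁴ = 1.109×10^-4 m⁴
Effective length L_e = K·L = 1 × 7.51 = 7.510 m
P_cr = π²EI / L_e² = π² × 196×10⁹ × 1.109×10^-4 / 7.510² = 3.804×10^6 N
Factor of safety n = P_cr / P = 3803.9 / 1030 = 3.69

n ≈ 3.69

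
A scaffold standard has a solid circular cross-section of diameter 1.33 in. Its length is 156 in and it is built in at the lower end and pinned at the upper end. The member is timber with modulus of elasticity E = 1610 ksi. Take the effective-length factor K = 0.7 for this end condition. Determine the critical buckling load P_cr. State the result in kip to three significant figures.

P_cr ≈ 0.205 kip

I = πd⁴/64 = π×1.33⁴/64 = 0.1536 in⁴
Effective length L_e = K·L = 0.7 × 156 = 109.2 in
P_cr = π²EI / L_e² = π² × 1610×10³ × 0.1536 / 109.2² = 204.7 lb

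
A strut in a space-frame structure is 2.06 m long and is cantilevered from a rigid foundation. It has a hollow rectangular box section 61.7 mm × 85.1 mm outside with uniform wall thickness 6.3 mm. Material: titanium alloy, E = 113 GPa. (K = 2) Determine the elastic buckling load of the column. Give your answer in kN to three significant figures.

P_cr ≈ 62.5 kN

Inner dimensions: h_i = 85.1 − 2×6.3 = 72.50 mm, b_i = 61.7 − 2×6.3 = 49.10 mm
Weak-axis I_min = (h_o·b_o³ − h_i·b_i³)/12 with b_o = 61.7, b_i = 49.10 mm (shorter outer/inner sides).
I_min = (85.1×61.7³ − 72.50×49.10³)/12 = 9.506×10^5 mm⁴
I = 9.506×10^5 mm⁴ = 9.506×10^-7 m⁴
Effective length L_e = K·L = 2 × 2.06 = 4.120 m
P_cr = π²EI / L_e² = π² × 113×10⁹ × 9.506×10^-7 / 4.120² = 6.246×10^4 N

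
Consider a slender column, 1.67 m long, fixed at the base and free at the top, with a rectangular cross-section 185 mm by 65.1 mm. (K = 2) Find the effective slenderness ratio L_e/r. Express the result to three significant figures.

λ ≈ 178

For a rectangle r_min = b/√12 = 65.1/√12 = 18.79 mm
L_e = K·L = 2 × 1.67 m = 3.340 m = 3340.0 mm
λ = L_e / r_min = 3340.0 / 18.79 = 178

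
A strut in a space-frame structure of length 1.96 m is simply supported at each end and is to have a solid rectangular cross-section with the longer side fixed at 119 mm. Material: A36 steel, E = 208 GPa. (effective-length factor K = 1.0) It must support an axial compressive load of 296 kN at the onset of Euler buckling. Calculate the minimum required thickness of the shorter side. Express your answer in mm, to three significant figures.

L_e = K·L = 1 × 1.96 = 1.960 m
Required I = P_cr·L_e²/(π²E) = 2.960×10^5 × 1.960² / (π² × 2.08×10^11) = 5.539×10^-7 m⁴
I_req = 5.539×10^5 mm⁴
Rectangle, weak axis: I_min = h·b³/12 with h = 119 mm fixed  ⇒  b = (12I/h)^(1/3) = 38.2 mm

b ≈ 38.2 mm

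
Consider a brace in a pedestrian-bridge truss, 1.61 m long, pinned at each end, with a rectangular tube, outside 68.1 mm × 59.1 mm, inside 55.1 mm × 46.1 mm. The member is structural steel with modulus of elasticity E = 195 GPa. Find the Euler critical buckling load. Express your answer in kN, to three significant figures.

Weak-axis I_min = (h_o·b_o³ − h_i·b_i³)/12 with b_o = 59.1, b_i = 46.10 mm (shorter outer/inner sides).
I_min = (68.1×59.1³ − 55.10×46.10³)/12 = 7.216×10^5 mm⁴
I = 7.216×10^5 mm⁴ = 7.216×10^-7 m⁴
Effective length L_e = K·L = 1 × 1.61 = 1.610 m
P_cr = π²EI / L_e² = π² × 195×10⁹ × 7.216×10^-7 / 1.610² = 5.358×10^5 N

P_cr ≈ 536 kN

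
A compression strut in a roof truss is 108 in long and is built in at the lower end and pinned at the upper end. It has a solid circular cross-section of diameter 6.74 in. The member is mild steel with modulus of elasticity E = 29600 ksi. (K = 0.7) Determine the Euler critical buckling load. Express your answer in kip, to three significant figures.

P_cr ≈ 5180 kip

I = πd⁴/64 = π×6.74⁴/64 = 101.3 in⁴
Effective length L_e = K·L = 0.7 × 108 = 75.60 in
P_cr = π²EI / L_e² = π² × 29600×10³ × 101.3 / 75.60² = 5.178×10^6 lb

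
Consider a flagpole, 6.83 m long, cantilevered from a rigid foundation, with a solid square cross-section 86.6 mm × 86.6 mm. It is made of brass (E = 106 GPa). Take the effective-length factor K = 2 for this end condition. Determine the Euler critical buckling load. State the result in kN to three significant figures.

P_cr ≈ 26.3 kN

I = a⁴/12 = 86.6⁴/12 = 4.687×10^6 mm⁴
I = 4.687×10^6 mm⁴ = 4.687×10^-6 m⁴
Effective length L_e = K·L = 2 × 6.83 = 13.66 m
P_cr = π²EI / L_e² = π² × 106×10⁹ × 4.687×10^-6 / 13.66² = 2.628×10^4 N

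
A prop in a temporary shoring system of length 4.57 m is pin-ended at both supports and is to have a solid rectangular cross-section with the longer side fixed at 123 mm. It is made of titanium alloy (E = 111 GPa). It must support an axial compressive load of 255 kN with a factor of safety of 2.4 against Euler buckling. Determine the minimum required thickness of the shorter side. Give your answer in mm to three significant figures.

b ≈ 104 mm

Required P_cr = n·P = 2.4 × 255 = 612.0 kN
L_e = K·L = 1 × 4.57 = 4.570 m
Required I = P_cr·L_e²/(π²E) = 6.120×10^5 × 4.570² / (π² × 1.11×10^11) = 1.167×10^-5 m⁴
I_req = 1.167×10^7 mm⁴
Rectangle, weak axis: I_min = h·b³/12 with h = 123 mm fixed  ⇒  b = (12I/h)^(1/3) = 104 mm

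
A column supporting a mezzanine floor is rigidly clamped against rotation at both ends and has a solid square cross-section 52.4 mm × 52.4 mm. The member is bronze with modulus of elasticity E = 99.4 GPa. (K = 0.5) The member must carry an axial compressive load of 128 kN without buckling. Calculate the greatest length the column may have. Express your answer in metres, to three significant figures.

I = a⁴/12 = 52.4⁴/12 = 6.283×10^5 mm⁴
I = 6.283×10^-7 m⁴
At the buckling limit P_cr = P = 1.280×10^5 N
From P_cr = π²EI/(K·L)²:  L = (1/K)·√(π²EI/P_cr) = (1/0.5)·√(π²×9.94×10^10×6.283×10^-7/1.280×10^5)
L = 4.39 m

L_max ≈ 4.39 m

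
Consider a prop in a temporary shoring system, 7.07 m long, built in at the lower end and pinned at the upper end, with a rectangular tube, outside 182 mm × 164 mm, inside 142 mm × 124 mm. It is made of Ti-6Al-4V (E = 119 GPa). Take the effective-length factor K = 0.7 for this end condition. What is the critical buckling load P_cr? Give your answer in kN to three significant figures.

P_cr ≈ 2130 kN

Weak-axis I_min = (h_o·b_o³ − h_i·b_i³)/12 with b_o = 164, b_i = 124.0 mm (shorter outer/inner sides).
I_min = (182×164³ − 142.0×124.0³)/12 = 4.434×10^7 mm⁴
I = 4.434×10^7 mm⁴ = 4.434×10^-5 m⁴
Effective length L_e = K·L = 0.7 × 7.07 = 4.949 m
P_cr = π²EI / L_e² = π² × 119×10⁹ × 4.434×10^-5 / 4.949² = 2.126×10^6 N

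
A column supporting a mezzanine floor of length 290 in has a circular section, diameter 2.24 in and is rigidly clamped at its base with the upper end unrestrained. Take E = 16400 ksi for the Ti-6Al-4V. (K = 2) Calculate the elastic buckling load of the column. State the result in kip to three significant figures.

I = πd⁴/64 = π×2.24⁴/64 = 1.236 in⁴
Effective length L_e = K·L = 2 × 290 = 580.0 in
P_cr = π²EI / L_e² = π² × 16400×10³ × 1.236 / 580.0² = 594.6 lb

P_cr ≈ 0.595 kip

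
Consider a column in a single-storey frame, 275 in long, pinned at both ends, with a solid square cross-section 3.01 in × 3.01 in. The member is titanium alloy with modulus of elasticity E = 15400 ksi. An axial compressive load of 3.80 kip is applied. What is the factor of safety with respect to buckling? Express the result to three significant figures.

I = a⁴/12 = 3.01⁴/12 = 6.840 in⁴
Effective length L_e = K·L = 1 × 275 = 275.0 in
P_cr = π²EI / L_e² = π² × 15400×10³ × 6.840 / 275.0² = 1.375×10^4 lb
Factor of safety n = P_cr / P = 13.748 / 3.80 = 3.62

n ≈ 3.62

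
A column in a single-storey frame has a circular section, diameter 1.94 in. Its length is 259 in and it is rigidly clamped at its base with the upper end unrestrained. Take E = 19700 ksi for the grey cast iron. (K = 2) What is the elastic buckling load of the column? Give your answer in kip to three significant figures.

I = πd⁴/64 = π×1.94⁴/64 = 0.6953 in⁴
Effective length L_e = K·L = 2 × 259 = 518.0 in
P_cr = π²EI / L_e² = π² × 19700×10³ × 0.6953 / 518.0² = 503.8 lb

P_cr ≈ 0.504 kip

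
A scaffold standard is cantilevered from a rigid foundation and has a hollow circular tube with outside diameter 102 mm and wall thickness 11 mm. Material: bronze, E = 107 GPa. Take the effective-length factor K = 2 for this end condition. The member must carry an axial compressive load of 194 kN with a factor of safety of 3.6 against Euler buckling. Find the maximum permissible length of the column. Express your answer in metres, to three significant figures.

L_max ≈ 1.12 m

Inner diameter d_i = 102 − 2×11 = 80.00 mm
I = π(d_o⁴ − d_i⁴)/64 = π(102⁴ − 80.00⁴)/64 = 3.303×10^6 mm⁴
I = 3.303×10^-6 m⁴
Required critical load P_cr = n·P = 3.6 × 194 = 698.4 kN = 6.984×10^5 N
From P_cr = π²EI/(K·L)²:  L = (1/K)·√(π²EI/P_cr) = (1/2)·√(π²×1.07×10^11×3.303×10^-6/6.984×10^5)
L = 1.12 m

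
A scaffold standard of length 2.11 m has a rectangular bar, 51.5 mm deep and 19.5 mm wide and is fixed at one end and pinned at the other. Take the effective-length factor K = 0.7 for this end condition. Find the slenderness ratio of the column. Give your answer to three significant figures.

λ ≈ 262

For a rectangle r_min = b/√12 = 19.5/√12 = 5.629 mm
L_e = K·L = 0.7 × 2.11 m = 1.477 m = 1477.0 mm
λ = L_e / r_min = 1477.0 / 5.629 = 262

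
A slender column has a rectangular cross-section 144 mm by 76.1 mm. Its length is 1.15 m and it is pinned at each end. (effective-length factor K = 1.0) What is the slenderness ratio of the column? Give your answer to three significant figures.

For a rectangle r_min = b/√12 = 76.1/√12 = 21.97 mm
L_e = K·L = 1 × 1.15 m = 1.150 m = 1150.0 mm
λ = L_e / r_min = 1150.0 / 21.97 = 52.3

λ ≈ 52.3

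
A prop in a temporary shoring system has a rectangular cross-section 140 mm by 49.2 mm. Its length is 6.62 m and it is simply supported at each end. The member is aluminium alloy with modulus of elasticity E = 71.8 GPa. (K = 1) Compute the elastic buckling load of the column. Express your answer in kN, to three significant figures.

Buckling occurs about the weak axis: I_min = h·b³/12 with b = 49.2 mm (the shorter side).
I_min = 140×49.2³/12 = 1.389×10^6 mm⁴
I = 1.389×10^6 mm⁴ = 1.389×10^-6 m⁴
Effective length L_e = K·L = 1 × 6.62 = 6.620 m
P_cr = π²EI / L_e² = π² × 71.8×10⁹ × 1.389×10^-6 / 6.620² = 2.247×10^4 N

P_cr ≈ 22.5 kN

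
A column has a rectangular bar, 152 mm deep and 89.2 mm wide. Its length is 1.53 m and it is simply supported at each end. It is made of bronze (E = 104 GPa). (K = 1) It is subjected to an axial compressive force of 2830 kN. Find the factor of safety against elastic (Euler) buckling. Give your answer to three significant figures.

Buckling occurs about the weak axis: I_min = h·b³/12 with b = 89.2 mm (the shorter side).
I_min = 152×89.2³/12 = 8.990×10^6 mm⁴
I = 8.990×10^6 mm⁴ = 8.990×10^-6 m⁴
Effective length L_e = K·L = 1 × 1.53 = 1.530 m
P_cr = π²EI / L_e² = π² × 104×10⁹ × 8.990×10^-6 / 1.530² = 3.942×10^6 N
Factor of safety n = P_cr / P = 3941.9 / 2830 = 1.39

n ≈ 1.39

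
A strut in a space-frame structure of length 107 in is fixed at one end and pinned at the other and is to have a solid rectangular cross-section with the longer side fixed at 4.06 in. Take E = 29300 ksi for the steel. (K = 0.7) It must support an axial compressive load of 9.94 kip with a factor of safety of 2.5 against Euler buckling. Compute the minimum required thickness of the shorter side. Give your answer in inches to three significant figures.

Required P_cr = n·P = 2.5 × 9.94 = 24.85 kip
L_e = K·L = 0.7 × 107 = 74.90 in
Required I = P_cr·L_e²/(π²E) = 2.485×10^4 × 74.90² / (π² × 2.93×10^7) = 0.4821 in⁴
Rectangle, weak axis: I_min = h·b³/12 with h = 4.06 in fixed  ⇒  b = (12I/h)^(1/3) = 1.13 in

b ≈ 1.13 in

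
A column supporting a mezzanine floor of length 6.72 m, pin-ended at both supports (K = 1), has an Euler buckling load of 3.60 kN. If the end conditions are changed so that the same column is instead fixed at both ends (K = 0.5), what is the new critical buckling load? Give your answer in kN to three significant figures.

P_cr ≈ 14.4 kN

P_cr ∝ 1/K², so P_cr,new = P_cr,old × (K_old/K_new)² = 3.60 × (1/0.5)²
= 3.60 × 4.000 = 14.4 kN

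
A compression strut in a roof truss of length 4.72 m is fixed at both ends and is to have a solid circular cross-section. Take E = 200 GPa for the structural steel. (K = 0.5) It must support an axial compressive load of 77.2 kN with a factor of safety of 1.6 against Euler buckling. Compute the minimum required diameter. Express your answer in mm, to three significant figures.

Required P_cr = n·P = 1.6 × 77.2 = 123.5 kN
L_e = K·L = 0.5 × 4.72 = 2.360 m
Required I = P_cr·L_e²/(π²E) = 1.235×10^5 × 2.360² / (π² × 2.00×10^11) = 3.485×10^-7 m⁴
I_req = 3.485×10^5 mm⁴
Solid circle: I = πd⁴/64  ⇒  d = (64I/π)^(1/4) = (64×3.485×10^5/π)^(1/4) = 51.6 mm

d ≈ 51.6 mm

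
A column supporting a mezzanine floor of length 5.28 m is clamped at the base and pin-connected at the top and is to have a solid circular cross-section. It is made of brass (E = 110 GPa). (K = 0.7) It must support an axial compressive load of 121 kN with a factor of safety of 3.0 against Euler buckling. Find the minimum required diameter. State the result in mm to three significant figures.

Required P_cr = n·P = 3.0 × 121 = 363.0 kN
L_e = K·L = 0.7 × 5.28 = 3.696 m
Required I = P_cr·L_e²/(π²E) = 3.630×10^5 × 3.696² / (π² × 1.10×10^11) = 4.567×10^-6 m⁴
I_req = 4.567×10^6 mm⁴
Solid circle: I = πd⁴/64  ⇒  d = (64I/π)^(1/4) = (64×4.567×10^6/π)^(1/4) = 98.2 mm

d ≈ 98.2 mm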